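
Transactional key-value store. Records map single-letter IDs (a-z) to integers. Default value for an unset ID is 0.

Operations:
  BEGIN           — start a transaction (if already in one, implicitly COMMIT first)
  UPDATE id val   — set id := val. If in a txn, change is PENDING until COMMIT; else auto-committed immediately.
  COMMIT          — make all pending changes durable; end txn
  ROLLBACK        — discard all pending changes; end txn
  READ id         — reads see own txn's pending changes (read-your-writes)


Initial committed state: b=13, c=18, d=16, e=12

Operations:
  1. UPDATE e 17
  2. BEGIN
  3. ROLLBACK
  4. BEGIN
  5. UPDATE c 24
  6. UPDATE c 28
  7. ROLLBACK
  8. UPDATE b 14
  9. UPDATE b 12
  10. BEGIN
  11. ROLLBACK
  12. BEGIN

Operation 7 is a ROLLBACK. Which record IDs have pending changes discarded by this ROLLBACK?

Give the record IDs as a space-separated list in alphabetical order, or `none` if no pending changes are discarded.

Initial committed: {b=13, c=18, d=16, e=12}
Op 1: UPDATE e=17 (auto-commit; committed e=17)
Op 2: BEGIN: in_txn=True, pending={}
Op 3: ROLLBACK: discarded pending []; in_txn=False
Op 4: BEGIN: in_txn=True, pending={}
Op 5: UPDATE c=24 (pending; pending now {c=24})
Op 6: UPDATE c=28 (pending; pending now {c=28})
Op 7: ROLLBACK: discarded pending ['c']; in_txn=False
Op 8: UPDATE b=14 (auto-commit; committed b=14)
Op 9: UPDATE b=12 (auto-commit; committed b=12)
Op 10: BEGIN: in_txn=True, pending={}
Op 11: ROLLBACK: discarded pending []; in_txn=False
Op 12: BEGIN: in_txn=True, pending={}
ROLLBACK at op 7 discards: ['c']

Answer: c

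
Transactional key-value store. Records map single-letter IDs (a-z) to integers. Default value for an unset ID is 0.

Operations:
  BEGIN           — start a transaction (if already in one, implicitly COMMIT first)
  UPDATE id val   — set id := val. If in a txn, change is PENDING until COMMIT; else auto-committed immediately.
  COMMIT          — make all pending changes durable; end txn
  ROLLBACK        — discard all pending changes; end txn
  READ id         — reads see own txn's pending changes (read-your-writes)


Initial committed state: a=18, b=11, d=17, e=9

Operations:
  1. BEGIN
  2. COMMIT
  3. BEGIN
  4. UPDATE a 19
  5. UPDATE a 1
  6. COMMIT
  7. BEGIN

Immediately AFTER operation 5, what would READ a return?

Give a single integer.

Initial committed: {a=18, b=11, d=17, e=9}
Op 1: BEGIN: in_txn=True, pending={}
Op 2: COMMIT: merged [] into committed; committed now {a=18, b=11, d=17, e=9}
Op 3: BEGIN: in_txn=True, pending={}
Op 4: UPDATE a=19 (pending; pending now {a=19})
Op 5: UPDATE a=1 (pending; pending now {a=1})
After op 5: visible(a) = 1 (pending={a=1}, committed={a=18, b=11, d=17, e=9})

Answer: 1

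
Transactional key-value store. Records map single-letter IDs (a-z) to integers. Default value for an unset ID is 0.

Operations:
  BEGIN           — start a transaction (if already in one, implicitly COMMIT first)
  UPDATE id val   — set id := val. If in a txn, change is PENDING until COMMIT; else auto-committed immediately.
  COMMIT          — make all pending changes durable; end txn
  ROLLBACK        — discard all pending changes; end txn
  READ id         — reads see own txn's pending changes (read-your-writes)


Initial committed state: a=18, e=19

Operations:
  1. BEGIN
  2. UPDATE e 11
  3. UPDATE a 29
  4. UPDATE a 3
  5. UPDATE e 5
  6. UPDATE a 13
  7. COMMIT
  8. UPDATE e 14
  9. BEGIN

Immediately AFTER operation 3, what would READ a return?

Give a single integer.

Answer: 29

Derivation:
Initial committed: {a=18, e=19}
Op 1: BEGIN: in_txn=True, pending={}
Op 2: UPDATE e=11 (pending; pending now {e=11})
Op 3: UPDATE a=29 (pending; pending now {a=29, e=11})
After op 3: visible(a) = 29 (pending={a=29, e=11}, committed={a=18, e=19})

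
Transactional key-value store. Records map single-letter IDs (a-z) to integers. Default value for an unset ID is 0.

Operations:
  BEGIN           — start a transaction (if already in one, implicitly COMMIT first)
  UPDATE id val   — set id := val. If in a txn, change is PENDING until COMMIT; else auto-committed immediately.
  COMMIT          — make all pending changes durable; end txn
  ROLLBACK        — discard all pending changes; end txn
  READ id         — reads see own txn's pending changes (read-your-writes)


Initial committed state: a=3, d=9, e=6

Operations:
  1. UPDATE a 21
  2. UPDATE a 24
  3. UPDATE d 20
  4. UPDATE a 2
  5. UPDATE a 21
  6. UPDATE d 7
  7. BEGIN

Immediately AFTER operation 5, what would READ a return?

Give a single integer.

Initial committed: {a=3, d=9, e=6}
Op 1: UPDATE a=21 (auto-commit; committed a=21)
Op 2: UPDATE a=24 (auto-commit; committed a=24)
Op 3: UPDATE d=20 (auto-commit; committed d=20)
Op 4: UPDATE a=2 (auto-commit; committed a=2)
Op 5: UPDATE a=21 (auto-commit; committed a=21)
After op 5: visible(a) = 21 (pending={}, committed={a=21, d=20, e=6})

Answer: 21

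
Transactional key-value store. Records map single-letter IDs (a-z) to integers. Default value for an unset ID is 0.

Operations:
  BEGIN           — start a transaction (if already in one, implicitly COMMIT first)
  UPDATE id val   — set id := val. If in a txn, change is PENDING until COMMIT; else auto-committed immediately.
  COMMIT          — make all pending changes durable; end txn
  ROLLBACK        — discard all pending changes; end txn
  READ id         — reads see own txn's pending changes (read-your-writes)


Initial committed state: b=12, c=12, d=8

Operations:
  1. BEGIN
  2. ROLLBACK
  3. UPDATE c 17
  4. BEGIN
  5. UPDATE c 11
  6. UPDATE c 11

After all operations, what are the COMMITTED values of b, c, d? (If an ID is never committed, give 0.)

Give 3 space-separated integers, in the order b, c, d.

Initial committed: {b=12, c=12, d=8}
Op 1: BEGIN: in_txn=True, pending={}
Op 2: ROLLBACK: discarded pending []; in_txn=False
Op 3: UPDATE c=17 (auto-commit; committed c=17)
Op 4: BEGIN: in_txn=True, pending={}
Op 5: UPDATE c=11 (pending; pending now {c=11})
Op 6: UPDATE c=11 (pending; pending now {c=11})
Final committed: {b=12, c=17, d=8}

Answer: 12 17 8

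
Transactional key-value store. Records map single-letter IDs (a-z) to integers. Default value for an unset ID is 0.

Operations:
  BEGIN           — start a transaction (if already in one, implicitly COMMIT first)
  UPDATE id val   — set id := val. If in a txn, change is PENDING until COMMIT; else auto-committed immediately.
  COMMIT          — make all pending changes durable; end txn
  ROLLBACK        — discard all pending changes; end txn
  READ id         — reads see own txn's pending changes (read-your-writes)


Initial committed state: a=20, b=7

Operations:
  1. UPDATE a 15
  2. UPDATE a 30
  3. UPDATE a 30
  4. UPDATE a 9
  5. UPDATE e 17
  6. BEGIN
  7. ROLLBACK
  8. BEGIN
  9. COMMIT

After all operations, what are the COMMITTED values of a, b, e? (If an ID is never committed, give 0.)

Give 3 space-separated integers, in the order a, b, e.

Initial committed: {a=20, b=7}
Op 1: UPDATE a=15 (auto-commit; committed a=15)
Op 2: UPDATE a=30 (auto-commit; committed a=30)
Op 3: UPDATE a=30 (auto-commit; committed a=30)
Op 4: UPDATE a=9 (auto-commit; committed a=9)
Op 5: UPDATE e=17 (auto-commit; committed e=17)
Op 6: BEGIN: in_txn=True, pending={}
Op 7: ROLLBACK: discarded pending []; in_txn=False
Op 8: BEGIN: in_txn=True, pending={}
Op 9: COMMIT: merged [] into committed; committed now {a=9, b=7, e=17}
Final committed: {a=9, b=7, e=17}

Answer: 9 7 17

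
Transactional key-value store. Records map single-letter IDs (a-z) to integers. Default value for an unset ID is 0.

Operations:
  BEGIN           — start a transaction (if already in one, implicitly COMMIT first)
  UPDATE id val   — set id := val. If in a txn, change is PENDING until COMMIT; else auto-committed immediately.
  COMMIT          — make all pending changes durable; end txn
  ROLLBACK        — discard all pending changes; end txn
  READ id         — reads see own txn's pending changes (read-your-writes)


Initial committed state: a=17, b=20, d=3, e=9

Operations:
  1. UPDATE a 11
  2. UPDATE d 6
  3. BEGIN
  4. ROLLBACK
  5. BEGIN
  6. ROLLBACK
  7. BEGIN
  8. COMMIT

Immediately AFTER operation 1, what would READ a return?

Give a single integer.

Answer: 11

Derivation:
Initial committed: {a=17, b=20, d=3, e=9}
Op 1: UPDATE a=11 (auto-commit; committed a=11)
After op 1: visible(a) = 11 (pending={}, committed={a=11, b=20, d=3, e=9})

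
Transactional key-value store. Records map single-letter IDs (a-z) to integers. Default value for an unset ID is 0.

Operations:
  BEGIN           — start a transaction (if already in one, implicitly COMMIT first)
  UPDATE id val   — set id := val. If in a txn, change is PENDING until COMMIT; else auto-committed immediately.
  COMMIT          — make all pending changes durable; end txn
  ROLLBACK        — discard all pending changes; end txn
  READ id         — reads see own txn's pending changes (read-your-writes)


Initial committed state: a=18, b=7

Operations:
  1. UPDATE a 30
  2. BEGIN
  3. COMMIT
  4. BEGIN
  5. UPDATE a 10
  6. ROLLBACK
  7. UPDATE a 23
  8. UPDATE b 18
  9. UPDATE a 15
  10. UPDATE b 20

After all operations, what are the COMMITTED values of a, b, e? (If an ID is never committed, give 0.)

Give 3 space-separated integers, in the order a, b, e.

Answer: 15 20 0

Derivation:
Initial committed: {a=18, b=7}
Op 1: UPDATE a=30 (auto-commit; committed a=30)
Op 2: BEGIN: in_txn=True, pending={}
Op 3: COMMIT: merged [] into committed; committed now {a=30, b=7}
Op 4: BEGIN: in_txn=True, pending={}
Op 5: UPDATE a=10 (pending; pending now {a=10})
Op 6: ROLLBACK: discarded pending ['a']; in_txn=False
Op 7: UPDATE a=23 (auto-commit; committed a=23)
Op 8: UPDATE b=18 (auto-commit; committed b=18)
Op 9: UPDATE a=15 (auto-commit; committed a=15)
Op 10: UPDATE b=20 (auto-commit; committed b=20)
Final committed: {a=15, b=20}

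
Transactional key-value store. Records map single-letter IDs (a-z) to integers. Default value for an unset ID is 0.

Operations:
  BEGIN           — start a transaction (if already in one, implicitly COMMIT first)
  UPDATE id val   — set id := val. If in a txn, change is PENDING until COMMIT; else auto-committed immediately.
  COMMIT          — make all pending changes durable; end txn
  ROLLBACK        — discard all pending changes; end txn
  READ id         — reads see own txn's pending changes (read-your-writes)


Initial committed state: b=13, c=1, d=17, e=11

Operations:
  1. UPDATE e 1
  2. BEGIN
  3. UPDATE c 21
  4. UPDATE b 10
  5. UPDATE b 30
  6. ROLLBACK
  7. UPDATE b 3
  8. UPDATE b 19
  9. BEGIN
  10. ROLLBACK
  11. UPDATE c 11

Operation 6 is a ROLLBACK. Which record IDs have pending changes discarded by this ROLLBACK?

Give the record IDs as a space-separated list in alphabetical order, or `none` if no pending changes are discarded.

Answer: b c

Derivation:
Initial committed: {b=13, c=1, d=17, e=11}
Op 1: UPDATE e=1 (auto-commit; committed e=1)
Op 2: BEGIN: in_txn=True, pending={}
Op 3: UPDATE c=21 (pending; pending now {c=21})
Op 4: UPDATE b=10 (pending; pending now {b=10, c=21})
Op 5: UPDATE b=30 (pending; pending now {b=30, c=21})
Op 6: ROLLBACK: discarded pending ['b', 'c']; in_txn=False
Op 7: UPDATE b=3 (auto-commit; committed b=3)
Op 8: UPDATE b=19 (auto-commit; committed b=19)
Op 9: BEGIN: in_txn=True, pending={}
Op 10: ROLLBACK: discarded pending []; in_txn=False
Op 11: UPDATE c=11 (auto-commit; committed c=11)
ROLLBACK at op 6 discards: ['b', 'c']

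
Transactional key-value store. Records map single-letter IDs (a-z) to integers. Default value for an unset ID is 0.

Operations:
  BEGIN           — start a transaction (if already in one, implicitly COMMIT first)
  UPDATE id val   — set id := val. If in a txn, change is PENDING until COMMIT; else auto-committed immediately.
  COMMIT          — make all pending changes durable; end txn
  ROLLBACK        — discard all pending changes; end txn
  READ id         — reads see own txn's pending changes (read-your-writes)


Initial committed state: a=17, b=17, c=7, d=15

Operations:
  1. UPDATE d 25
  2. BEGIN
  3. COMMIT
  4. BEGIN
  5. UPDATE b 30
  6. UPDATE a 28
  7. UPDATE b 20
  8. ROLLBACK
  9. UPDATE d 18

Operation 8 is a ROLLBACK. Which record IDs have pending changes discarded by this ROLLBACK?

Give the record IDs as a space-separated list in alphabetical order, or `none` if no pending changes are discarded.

Answer: a b

Derivation:
Initial committed: {a=17, b=17, c=7, d=15}
Op 1: UPDATE d=25 (auto-commit; committed d=25)
Op 2: BEGIN: in_txn=True, pending={}
Op 3: COMMIT: merged [] into committed; committed now {a=17, b=17, c=7, d=25}
Op 4: BEGIN: in_txn=True, pending={}
Op 5: UPDATE b=30 (pending; pending now {b=30})
Op 6: UPDATE a=28 (pending; pending now {a=28, b=30})
Op 7: UPDATE b=20 (pending; pending now {a=28, b=20})
Op 8: ROLLBACK: discarded pending ['a', 'b']; in_txn=False
Op 9: UPDATE d=18 (auto-commit; committed d=18)
ROLLBACK at op 8 discards: ['a', 'b']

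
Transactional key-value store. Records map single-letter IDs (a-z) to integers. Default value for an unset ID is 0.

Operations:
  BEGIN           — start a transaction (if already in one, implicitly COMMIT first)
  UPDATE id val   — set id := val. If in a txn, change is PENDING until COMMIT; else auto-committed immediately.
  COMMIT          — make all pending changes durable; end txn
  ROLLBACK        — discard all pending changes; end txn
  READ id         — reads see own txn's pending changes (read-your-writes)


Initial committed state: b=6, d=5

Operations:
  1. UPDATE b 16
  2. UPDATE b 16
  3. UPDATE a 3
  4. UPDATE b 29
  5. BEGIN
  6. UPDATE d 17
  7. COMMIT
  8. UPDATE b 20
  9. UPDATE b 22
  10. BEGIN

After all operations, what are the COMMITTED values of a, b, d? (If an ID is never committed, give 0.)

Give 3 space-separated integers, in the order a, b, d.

Answer: 3 22 17

Derivation:
Initial committed: {b=6, d=5}
Op 1: UPDATE b=16 (auto-commit; committed b=16)
Op 2: UPDATE b=16 (auto-commit; committed b=16)
Op 3: UPDATE a=3 (auto-commit; committed a=3)
Op 4: UPDATE b=29 (auto-commit; committed b=29)
Op 5: BEGIN: in_txn=True, pending={}
Op 6: UPDATE d=17 (pending; pending now {d=17})
Op 7: COMMIT: merged ['d'] into committed; committed now {a=3, b=29, d=17}
Op 8: UPDATE b=20 (auto-commit; committed b=20)
Op 9: UPDATE b=22 (auto-commit; committed b=22)
Op 10: BEGIN: in_txn=True, pending={}
Final committed: {a=3, b=22, d=17}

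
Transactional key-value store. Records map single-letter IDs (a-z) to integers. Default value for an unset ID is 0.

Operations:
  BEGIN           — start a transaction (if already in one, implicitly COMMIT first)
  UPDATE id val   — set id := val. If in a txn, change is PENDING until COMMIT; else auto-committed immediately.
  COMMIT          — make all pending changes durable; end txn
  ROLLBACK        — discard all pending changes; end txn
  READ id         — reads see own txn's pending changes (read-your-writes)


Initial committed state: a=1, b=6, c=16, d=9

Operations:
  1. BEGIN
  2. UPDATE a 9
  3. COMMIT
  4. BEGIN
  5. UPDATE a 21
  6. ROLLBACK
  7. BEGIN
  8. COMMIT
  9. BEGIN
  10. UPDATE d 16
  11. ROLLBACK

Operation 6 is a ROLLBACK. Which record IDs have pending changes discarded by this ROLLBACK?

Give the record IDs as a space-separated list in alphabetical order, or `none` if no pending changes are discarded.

Initial committed: {a=1, b=6, c=16, d=9}
Op 1: BEGIN: in_txn=True, pending={}
Op 2: UPDATE a=9 (pending; pending now {a=9})
Op 3: COMMIT: merged ['a'] into committed; committed now {a=9, b=6, c=16, d=9}
Op 4: BEGIN: in_txn=True, pending={}
Op 5: UPDATE a=21 (pending; pending now {a=21})
Op 6: ROLLBACK: discarded pending ['a']; in_txn=False
Op 7: BEGIN: in_txn=True, pending={}
Op 8: COMMIT: merged [] into committed; committed now {a=9, b=6, c=16, d=9}
Op 9: BEGIN: in_txn=True, pending={}
Op 10: UPDATE d=16 (pending; pending now {d=16})
Op 11: ROLLBACK: discarded pending ['d']; in_txn=False
ROLLBACK at op 6 discards: ['a']

Answer: a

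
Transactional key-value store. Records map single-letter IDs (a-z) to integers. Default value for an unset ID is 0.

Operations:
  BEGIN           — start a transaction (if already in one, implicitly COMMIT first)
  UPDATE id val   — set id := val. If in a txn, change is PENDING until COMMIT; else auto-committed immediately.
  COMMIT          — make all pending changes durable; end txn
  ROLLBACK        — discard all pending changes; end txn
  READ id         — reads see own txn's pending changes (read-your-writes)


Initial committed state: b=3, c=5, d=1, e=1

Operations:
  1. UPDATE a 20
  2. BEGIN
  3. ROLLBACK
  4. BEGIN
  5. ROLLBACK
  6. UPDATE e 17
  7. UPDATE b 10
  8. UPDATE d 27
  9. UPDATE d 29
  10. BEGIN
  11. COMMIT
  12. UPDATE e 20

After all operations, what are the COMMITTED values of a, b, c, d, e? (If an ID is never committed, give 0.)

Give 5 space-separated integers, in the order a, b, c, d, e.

Answer: 20 10 5 29 20

Derivation:
Initial committed: {b=3, c=5, d=1, e=1}
Op 1: UPDATE a=20 (auto-commit; committed a=20)
Op 2: BEGIN: in_txn=True, pending={}
Op 3: ROLLBACK: discarded pending []; in_txn=False
Op 4: BEGIN: in_txn=True, pending={}
Op 5: ROLLBACK: discarded pending []; in_txn=False
Op 6: UPDATE e=17 (auto-commit; committed e=17)
Op 7: UPDATE b=10 (auto-commit; committed b=10)
Op 8: UPDATE d=27 (auto-commit; committed d=27)
Op 9: UPDATE d=29 (auto-commit; committed d=29)
Op 10: BEGIN: in_txn=True, pending={}
Op 11: COMMIT: merged [] into committed; committed now {a=20, b=10, c=5, d=29, e=17}
Op 12: UPDATE e=20 (auto-commit; committed e=20)
Final committed: {a=20, b=10, c=5, d=29, e=20}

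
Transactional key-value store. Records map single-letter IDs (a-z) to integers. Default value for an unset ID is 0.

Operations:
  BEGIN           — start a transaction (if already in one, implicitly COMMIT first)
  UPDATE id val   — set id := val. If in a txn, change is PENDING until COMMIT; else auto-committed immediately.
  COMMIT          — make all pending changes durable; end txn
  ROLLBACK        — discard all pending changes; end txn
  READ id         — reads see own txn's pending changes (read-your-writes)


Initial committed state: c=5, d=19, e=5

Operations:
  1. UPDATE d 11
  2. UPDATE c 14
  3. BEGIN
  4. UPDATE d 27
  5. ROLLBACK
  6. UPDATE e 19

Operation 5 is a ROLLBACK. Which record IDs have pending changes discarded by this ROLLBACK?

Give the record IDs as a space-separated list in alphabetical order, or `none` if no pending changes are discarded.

Answer: d

Derivation:
Initial committed: {c=5, d=19, e=5}
Op 1: UPDATE d=11 (auto-commit; committed d=11)
Op 2: UPDATE c=14 (auto-commit; committed c=14)
Op 3: BEGIN: in_txn=True, pending={}
Op 4: UPDATE d=27 (pending; pending now {d=27})
Op 5: ROLLBACK: discarded pending ['d']; in_txn=False
Op 6: UPDATE e=19 (auto-commit; committed e=19)
ROLLBACK at op 5 discards: ['d']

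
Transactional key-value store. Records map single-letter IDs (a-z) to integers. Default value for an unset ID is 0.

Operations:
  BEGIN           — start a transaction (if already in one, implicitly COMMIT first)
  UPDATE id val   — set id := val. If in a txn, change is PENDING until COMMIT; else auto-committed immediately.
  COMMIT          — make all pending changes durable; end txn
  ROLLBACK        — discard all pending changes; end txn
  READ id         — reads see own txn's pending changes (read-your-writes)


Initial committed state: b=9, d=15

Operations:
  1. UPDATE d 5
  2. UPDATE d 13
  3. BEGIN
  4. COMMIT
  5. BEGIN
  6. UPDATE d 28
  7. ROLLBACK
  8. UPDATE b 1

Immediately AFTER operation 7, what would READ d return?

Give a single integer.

Initial committed: {b=9, d=15}
Op 1: UPDATE d=5 (auto-commit; committed d=5)
Op 2: UPDATE d=13 (auto-commit; committed d=13)
Op 3: BEGIN: in_txn=True, pending={}
Op 4: COMMIT: merged [] into committed; committed now {b=9, d=13}
Op 5: BEGIN: in_txn=True, pending={}
Op 6: UPDATE d=28 (pending; pending now {d=28})
Op 7: ROLLBACK: discarded pending ['d']; in_txn=False
After op 7: visible(d) = 13 (pending={}, committed={b=9, d=13})

Answer: 13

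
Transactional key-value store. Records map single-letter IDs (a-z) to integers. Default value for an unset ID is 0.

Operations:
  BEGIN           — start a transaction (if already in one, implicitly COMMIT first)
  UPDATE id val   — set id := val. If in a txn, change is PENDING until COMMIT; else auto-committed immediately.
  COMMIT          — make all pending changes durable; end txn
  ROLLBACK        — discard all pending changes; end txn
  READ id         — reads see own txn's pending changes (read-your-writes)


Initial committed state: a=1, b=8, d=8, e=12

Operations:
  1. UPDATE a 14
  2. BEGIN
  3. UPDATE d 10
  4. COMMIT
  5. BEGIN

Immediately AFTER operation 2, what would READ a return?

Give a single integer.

Answer: 14

Derivation:
Initial committed: {a=1, b=8, d=8, e=12}
Op 1: UPDATE a=14 (auto-commit; committed a=14)
Op 2: BEGIN: in_txn=True, pending={}
After op 2: visible(a) = 14 (pending={}, committed={a=14, b=8, d=8, e=12})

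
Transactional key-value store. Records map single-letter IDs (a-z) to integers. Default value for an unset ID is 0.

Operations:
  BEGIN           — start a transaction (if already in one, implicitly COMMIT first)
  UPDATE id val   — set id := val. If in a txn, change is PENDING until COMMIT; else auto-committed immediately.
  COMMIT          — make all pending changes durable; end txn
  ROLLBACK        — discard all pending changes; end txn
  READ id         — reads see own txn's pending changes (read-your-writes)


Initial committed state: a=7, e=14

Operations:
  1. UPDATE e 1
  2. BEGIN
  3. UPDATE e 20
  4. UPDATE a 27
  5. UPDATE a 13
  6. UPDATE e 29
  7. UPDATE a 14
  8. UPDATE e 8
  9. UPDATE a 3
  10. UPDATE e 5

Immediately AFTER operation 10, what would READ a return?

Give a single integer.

Answer: 3

Derivation:
Initial committed: {a=7, e=14}
Op 1: UPDATE e=1 (auto-commit; committed e=1)
Op 2: BEGIN: in_txn=True, pending={}
Op 3: UPDATE e=20 (pending; pending now {e=20})
Op 4: UPDATE a=27 (pending; pending now {a=27, e=20})
Op 5: UPDATE a=13 (pending; pending now {a=13, e=20})
Op 6: UPDATE e=29 (pending; pending now {a=13, e=29})
Op 7: UPDATE a=14 (pending; pending now {a=14, e=29})
Op 8: UPDATE e=8 (pending; pending now {a=14, e=8})
Op 9: UPDATE a=3 (pending; pending now {a=3, e=8})
Op 10: UPDATE e=5 (pending; pending now {a=3, e=5})
After op 10: visible(a) = 3 (pending={a=3, e=5}, committed={a=7, e=1})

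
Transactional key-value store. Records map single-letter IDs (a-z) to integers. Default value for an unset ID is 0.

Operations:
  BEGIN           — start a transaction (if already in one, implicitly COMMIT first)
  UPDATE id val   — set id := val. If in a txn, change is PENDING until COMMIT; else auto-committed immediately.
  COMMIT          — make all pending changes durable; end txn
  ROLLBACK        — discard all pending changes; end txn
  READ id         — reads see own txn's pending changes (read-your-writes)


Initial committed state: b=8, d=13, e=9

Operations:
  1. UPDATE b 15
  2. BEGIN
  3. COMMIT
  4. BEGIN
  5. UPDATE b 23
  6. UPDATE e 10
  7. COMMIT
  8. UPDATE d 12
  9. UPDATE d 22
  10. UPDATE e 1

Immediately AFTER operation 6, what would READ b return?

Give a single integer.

Initial committed: {b=8, d=13, e=9}
Op 1: UPDATE b=15 (auto-commit; committed b=15)
Op 2: BEGIN: in_txn=True, pending={}
Op 3: COMMIT: merged [] into committed; committed now {b=15, d=13, e=9}
Op 4: BEGIN: in_txn=True, pending={}
Op 5: UPDATE b=23 (pending; pending now {b=23})
Op 6: UPDATE e=10 (pending; pending now {b=23, e=10})
After op 6: visible(b) = 23 (pending={b=23, e=10}, committed={b=15, d=13, e=9})

Answer: 23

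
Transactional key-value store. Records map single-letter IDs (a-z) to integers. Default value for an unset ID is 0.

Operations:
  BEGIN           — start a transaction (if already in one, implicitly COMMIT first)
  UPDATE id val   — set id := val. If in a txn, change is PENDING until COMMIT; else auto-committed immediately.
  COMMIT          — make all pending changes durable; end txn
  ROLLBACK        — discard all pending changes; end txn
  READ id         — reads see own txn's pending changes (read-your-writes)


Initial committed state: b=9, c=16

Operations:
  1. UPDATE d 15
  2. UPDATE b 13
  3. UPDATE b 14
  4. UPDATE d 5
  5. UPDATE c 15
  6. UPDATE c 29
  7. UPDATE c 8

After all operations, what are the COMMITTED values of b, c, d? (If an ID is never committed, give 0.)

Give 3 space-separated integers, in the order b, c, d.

Initial committed: {b=9, c=16}
Op 1: UPDATE d=15 (auto-commit; committed d=15)
Op 2: UPDATE b=13 (auto-commit; committed b=13)
Op 3: UPDATE b=14 (auto-commit; committed b=14)
Op 4: UPDATE d=5 (auto-commit; committed d=5)
Op 5: UPDATE c=15 (auto-commit; committed c=15)
Op 6: UPDATE c=29 (auto-commit; committed c=29)
Op 7: UPDATE c=8 (auto-commit; committed c=8)
Final committed: {b=14, c=8, d=5}

Answer: 14 8 5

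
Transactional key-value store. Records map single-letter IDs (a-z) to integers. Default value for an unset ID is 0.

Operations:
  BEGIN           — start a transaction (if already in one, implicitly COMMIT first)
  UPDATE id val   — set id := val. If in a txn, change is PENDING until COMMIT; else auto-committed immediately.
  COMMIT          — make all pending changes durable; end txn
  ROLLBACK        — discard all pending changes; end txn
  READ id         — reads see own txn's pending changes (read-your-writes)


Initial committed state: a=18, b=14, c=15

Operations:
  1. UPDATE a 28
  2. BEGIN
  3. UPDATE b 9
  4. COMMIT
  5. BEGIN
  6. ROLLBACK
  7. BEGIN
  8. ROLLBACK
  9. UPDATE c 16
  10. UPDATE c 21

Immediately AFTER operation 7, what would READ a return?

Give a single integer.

Answer: 28

Derivation:
Initial committed: {a=18, b=14, c=15}
Op 1: UPDATE a=28 (auto-commit; committed a=28)
Op 2: BEGIN: in_txn=True, pending={}
Op 3: UPDATE b=9 (pending; pending now {b=9})
Op 4: COMMIT: merged ['b'] into committed; committed now {a=28, b=9, c=15}
Op 5: BEGIN: in_txn=True, pending={}
Op 6: ROLLBACK: discarded pending []; in_txn=False
Op 7: BEGIN: in_txn=True, pending={}
After op 7: visible(a) = 28 (pending={}, committed={a=28, b=9, c=15})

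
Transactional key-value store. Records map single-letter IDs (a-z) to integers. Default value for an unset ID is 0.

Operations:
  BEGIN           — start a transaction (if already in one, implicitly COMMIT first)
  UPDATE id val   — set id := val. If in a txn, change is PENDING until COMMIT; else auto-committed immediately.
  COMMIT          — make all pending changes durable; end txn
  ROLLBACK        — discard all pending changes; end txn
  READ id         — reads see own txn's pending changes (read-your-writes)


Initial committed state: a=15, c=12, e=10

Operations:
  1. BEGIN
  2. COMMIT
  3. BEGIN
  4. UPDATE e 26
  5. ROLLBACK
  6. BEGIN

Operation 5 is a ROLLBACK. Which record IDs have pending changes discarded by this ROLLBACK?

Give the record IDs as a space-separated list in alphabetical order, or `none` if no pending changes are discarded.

Initial committed: {a=15, c=12, e=10}
Op 1: BEGIN: in_txn=True, pending={}
Op 2: COMMIT: merged [] into committed; committed now {a=15, c=12, e=10}
Op 3: BEGIN: in_txn=True, pending={}
Op 4: UPDATE e=26 (pending; pending now {e=26})
Op 5: ROLLBACK: discarded pending ['e']; in_txn=False
Op 6: BEGIN: in_txn=True, pending={}
ROLLBACK at op 5 discards: ['e']

Answer: e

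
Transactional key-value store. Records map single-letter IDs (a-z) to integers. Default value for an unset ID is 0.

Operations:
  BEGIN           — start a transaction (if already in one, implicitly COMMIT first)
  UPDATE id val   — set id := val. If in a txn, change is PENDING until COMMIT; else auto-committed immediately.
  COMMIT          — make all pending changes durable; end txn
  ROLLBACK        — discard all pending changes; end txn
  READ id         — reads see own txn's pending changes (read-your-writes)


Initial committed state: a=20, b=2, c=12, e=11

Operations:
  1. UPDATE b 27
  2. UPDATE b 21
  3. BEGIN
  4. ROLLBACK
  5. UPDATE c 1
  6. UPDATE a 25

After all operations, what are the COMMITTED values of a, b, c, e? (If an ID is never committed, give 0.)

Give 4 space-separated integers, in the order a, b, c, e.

Initial committed: {a=20, b=2, c=12, e=11}
Op 1: UPDATE b=27 (auto-commit; committed b=27)
Op 2: UPDATE b=21 (auto-commit; committed b=21)
Op 3: BEGIN: in_txn=True, pending={}
Op 4: ROLLBACK: discarded pending []; in_txn=False
Op 5: UPDATE c=1 (auto-commit; committed c=1)
Op 6: UPDATE a=25 (auto-commit; committed a=25)
Final committed: {a=25, b=21, c=1, e=11}

Answer: 25 21 1 11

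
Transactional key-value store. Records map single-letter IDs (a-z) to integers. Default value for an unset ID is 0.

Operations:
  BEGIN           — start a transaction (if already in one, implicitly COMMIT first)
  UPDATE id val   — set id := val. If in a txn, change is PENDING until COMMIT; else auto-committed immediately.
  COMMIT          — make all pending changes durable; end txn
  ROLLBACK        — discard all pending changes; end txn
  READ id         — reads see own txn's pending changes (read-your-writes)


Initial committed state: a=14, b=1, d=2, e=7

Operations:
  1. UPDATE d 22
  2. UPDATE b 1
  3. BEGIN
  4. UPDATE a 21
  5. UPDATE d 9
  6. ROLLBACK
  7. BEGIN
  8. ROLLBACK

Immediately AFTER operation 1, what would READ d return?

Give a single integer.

Initial committed: {a=14, b=1, d=2, e=7}
Op 1: UPDATE d=22 (auto-commit; committed d=22)
After op 1: visible(d) = 22 (pending={}, committed={a=14, b=1, d=22, e=7})

Answer: 22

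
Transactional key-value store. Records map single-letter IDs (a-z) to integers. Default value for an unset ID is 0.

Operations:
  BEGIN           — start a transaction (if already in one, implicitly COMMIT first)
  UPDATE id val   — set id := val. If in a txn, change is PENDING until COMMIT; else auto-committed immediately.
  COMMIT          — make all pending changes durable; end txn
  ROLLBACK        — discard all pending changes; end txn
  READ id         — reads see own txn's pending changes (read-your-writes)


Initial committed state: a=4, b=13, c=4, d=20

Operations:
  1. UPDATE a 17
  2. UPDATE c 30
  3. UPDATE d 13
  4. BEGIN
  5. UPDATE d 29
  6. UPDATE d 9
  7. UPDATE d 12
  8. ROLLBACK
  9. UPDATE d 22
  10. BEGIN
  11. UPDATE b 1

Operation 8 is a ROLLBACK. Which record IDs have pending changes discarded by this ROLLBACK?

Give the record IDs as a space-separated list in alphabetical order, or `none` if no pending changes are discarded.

Answer: d

Derivation:
Initial committed: {a=4, b=13, c=4, d=20}
Op 1: UPDATE a=17 (auto-commit; committed a=17)
Op 2: UPDATE c=30 (auto-commit; committed c=30)
Op 3: UPDATE d=13 (auto-commit; committed d=13)
Op 4: BEGIN: in_txn=True, pending={}
Op 5: UPDATE d=29 (pending; pending now {d=29})
Op 6: UPDATE d=9 (pending; pending now {d=9})
Op 7: UPDATE d=12 (pending; pending now {d=12})
Op 8: ROLLBACK: discarded pending ['d']; in_txn=False
Op 9: UPDATE d=22 (auto-commit; committed d=22)
Op 10: BEGIN: in_txn=True, pending={}
Op 11: UPDATE b=1 (pending; pending now {b=1})
ROLLBACK at op 8 discards: ['d']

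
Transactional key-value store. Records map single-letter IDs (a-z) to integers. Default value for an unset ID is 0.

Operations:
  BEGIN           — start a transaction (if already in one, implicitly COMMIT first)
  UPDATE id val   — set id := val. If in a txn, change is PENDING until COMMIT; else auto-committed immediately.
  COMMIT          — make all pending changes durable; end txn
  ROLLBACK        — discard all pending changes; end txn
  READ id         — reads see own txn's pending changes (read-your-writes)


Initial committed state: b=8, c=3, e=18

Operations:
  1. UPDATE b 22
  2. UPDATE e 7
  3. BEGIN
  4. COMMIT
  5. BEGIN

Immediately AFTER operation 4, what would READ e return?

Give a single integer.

Answer: 7

Derivation:
Initial committed: {b=8, c=3, e=18}
Op 1: UPDATE b=22 (auto-commit; committed b=22)
Op 2: UPDATE e=7 (auto-commit; committed e=7)
Op 3: BEGIN: in_txn=True, pending={}
Op 4: COMMIT: merged [] into committed; committed now {b=22, c=3, e=7}
After op 4: visible(e) = 7 (pending={}, committed={b=22, c=3, e=7})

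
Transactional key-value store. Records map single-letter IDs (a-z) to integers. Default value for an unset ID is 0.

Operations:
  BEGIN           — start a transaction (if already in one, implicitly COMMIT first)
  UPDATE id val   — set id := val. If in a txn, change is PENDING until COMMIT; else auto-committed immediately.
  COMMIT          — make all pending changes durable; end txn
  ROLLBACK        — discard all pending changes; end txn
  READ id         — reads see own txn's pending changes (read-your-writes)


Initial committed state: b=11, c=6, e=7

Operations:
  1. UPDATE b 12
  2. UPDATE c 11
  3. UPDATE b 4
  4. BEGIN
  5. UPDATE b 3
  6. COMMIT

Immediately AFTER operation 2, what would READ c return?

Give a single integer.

Answer: 11

Derivation:
Initial committed: {b=11, c=6, e=7}
Op 1: UPDATE b=12 (auto-commit; committed b=12)
Op 2: UPDATE c=11 (auto-commit; committed c=11)
After op 2: visible(c) = 11 (pending={}, committed={b=12, c=11, e=7})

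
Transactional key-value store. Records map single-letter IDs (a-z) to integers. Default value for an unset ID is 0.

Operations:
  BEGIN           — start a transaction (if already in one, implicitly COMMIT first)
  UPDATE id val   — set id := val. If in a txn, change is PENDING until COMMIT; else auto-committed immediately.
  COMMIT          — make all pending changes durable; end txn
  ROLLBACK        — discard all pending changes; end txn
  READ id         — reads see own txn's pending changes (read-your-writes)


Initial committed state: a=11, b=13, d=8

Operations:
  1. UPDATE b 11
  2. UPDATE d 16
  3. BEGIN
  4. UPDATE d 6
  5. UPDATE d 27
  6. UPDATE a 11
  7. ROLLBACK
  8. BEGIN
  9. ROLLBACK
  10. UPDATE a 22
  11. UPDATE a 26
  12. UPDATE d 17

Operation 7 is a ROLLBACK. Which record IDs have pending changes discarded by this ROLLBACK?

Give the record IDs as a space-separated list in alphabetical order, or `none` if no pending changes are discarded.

Answer: a d

Derivation:
Initial committed: {a=11, b=13, d=8}
Op 1: UPDATE b=11 (auto-commit; committed b=11)
Op 2: UPDATE d=16 (auto-commit; committed d=16)
Op 3: BEGIN: in_txn=True, pending={}
Op 4: UPDATE d=6 (pending; pending now {d=6})
Op 5: UPDATE d=27 (pending; pending now {d=27})
Op 6: UPDATE a=11 (pending; pending now {a=11, d=27})
Op 7: ROLLBACK: discarded pending ['a', 'd']; in_txn=False
Op 8: BEGIN: in_txn=True, pending={}
Op 9: ROLLBACK: discarded pending []; in_txn=False
Op 10: UPDATE a=22 (auto-commit; committed a=22)
Op 11: UPDATE a=26 (auto-commit; committed a=26)
Op 12: UPDATE d=17 (auto-commit; committed d=17)
ROLLBACK at op 7 discards: ['a', 'd']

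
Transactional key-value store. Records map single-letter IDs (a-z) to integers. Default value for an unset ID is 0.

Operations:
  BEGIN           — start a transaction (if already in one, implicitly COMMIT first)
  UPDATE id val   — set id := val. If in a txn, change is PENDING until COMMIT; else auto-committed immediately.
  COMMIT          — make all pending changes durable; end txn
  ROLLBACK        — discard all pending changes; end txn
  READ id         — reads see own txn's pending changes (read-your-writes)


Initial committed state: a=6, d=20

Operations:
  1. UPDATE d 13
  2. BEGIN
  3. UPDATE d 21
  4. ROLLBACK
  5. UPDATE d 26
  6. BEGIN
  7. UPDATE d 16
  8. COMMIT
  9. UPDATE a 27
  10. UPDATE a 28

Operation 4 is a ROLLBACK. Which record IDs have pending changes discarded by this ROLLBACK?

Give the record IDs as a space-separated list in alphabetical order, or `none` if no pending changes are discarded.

Answer: d

Derivation:
Initial committed: {a=6, d=20}
Op 1: UPDATE d=13 (auto-commit; committed d=13)
Op 2: BEGIN: in_txn=True, pending={}
Op 3: UPDATE d=21 (pending; pending now {d=21})
Op 4: ROLLBACK: discarded pending ['d']; in_txn=False
Op 5: UPDATE d=26 (auto-commit; committed d=26)
Op 6: BEGIN: in_txn=True, pending={}
Op 7: UPDATE d=16 (pending; pending now {d=16})
Op 8: COMMIT: merged ['d'] into committed; committed now {a=6, d=16}
Op 9: UPDATE a=27 (auto-commit; committed a=27)
Op 10: UPDATE a=28 (auto-commit; committed a=28)
ROLLBACK at op 4 discards: ['d']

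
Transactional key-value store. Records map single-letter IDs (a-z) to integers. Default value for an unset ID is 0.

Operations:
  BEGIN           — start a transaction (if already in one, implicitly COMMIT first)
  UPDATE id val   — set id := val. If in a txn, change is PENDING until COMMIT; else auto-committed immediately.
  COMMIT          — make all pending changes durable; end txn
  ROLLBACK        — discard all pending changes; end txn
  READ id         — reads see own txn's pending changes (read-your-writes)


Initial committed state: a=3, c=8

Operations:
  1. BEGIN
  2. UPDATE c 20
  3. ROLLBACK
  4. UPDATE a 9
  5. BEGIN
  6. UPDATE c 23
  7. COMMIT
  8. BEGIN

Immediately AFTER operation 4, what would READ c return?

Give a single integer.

Answer: 8

Derivation:
Initial committed: {a=3, c=8}
Op 1: BEGIN: in_txn=True, pending={}
Op 2: UPDATE c=20 (pending; pending now {c=20})
Op 3: ROLLBACK: discarded pending ['c']; in_txn=False
Op 4: UPDATE a=9 (auto-commit; committed a=9)
After op 4: visible(c) = 8 (pending={}, committed={a=9, c=8})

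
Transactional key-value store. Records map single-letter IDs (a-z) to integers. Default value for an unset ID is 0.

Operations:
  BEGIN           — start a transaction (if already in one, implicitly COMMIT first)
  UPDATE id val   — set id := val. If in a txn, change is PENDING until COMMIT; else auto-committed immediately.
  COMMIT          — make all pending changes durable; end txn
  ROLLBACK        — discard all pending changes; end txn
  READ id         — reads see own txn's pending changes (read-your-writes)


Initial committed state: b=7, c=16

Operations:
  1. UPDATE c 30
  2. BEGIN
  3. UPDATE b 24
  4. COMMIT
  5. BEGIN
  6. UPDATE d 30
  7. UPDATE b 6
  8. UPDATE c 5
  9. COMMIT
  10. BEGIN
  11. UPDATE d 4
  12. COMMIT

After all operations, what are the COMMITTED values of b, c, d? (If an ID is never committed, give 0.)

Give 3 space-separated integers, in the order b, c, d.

Answer: 6 5 4

Derivation:
Initial committed: {b=7, c=16}
Op 1: UPDATE c=30 (auto-commit; committed c=30)
Op 2: BEGIN: in_txn=True, pending={}
Op 3: UPDATE b=24 (pending; pending now {b=24})
Op 4: COMMIT: merged ['b'] into committed; committed now {b=24, c=30}
Op 5: BEGIN: in_txn=True, pending={}
Op 6: UPDATE d=30 (pending; pending now {d=30})
Op 7: UPDATE b=6 (pending; pending now {b=6, d=30})
Op 8: UPDATE c=5 (pending; pending now {b=6, c=5, d=30})
Op 9: COMMIT: merged ['b', 'c', 'd'] into committed; committed now {b=6, c=5, d=30}
Op 10: BEGIN: in_txn=True, pending={}
Op 11: UPDATE d=4 (pending; pending now {d=4})
Op 12: COMMIT: merged ['d'] into committed; committed now {b=6, c=5, d=4}
Final committed: {b=6, c=5, d=4}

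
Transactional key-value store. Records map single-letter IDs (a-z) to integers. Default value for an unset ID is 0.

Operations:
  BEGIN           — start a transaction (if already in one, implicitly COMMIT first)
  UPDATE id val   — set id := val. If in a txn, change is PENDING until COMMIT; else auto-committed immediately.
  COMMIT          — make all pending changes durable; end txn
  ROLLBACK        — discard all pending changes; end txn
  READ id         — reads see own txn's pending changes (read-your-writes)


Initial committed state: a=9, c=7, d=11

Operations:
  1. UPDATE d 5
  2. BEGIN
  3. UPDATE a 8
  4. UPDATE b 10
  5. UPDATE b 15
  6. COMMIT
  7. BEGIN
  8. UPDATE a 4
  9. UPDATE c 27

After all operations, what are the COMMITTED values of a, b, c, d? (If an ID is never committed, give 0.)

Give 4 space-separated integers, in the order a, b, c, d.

Answer: 8 15 7 5

Derivation:
Initial committed: {a=9, c=7, d=11}
Op 1: UPDATE d=5 (auto-commit; committed d=5)
Op 2: BEGIN: in_txn=True, pending={}
Op 3: UPDATE a=8 (pending; pending now {a=8})
Op 4: UPDATE b=10 (pending; pending now {a=8, b=10})
Op 5: UPDATE b=15 (pending; pending now {a=8, b=15})
Op 6: COMMIT: merged ['a', 'b'] into committed; committed now {a=8, b=15, c=7, d=5}
Op 7: BEGIN: in_txn=True, pending={}
Op 8: UPDATE a=4 (pending; pending now {a=4})
Op 9: UPDATE c=27 (pending; pending now {a=4, c=27})
Final committed: {a=8, b=15, c=7, d=5}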